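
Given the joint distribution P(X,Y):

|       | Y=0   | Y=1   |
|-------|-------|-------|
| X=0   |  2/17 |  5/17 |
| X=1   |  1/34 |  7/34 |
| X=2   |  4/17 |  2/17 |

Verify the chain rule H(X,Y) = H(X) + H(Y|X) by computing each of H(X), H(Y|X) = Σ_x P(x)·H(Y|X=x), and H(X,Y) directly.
H(X) = 1.5486 bits, H(Y|X) = 0.8074 bits, H(X,Y) = 2.3560 bits

Marginal of X (row sums):
  P(X=0) = 2/17 + 5/17 = 7/17
  P(X=1) = 1/34 + 7/34 = 4/17
  P(X=2) = 4/17 + 2/17 = 6/17
H(X) = -[(7/17)·log₂(7/17) + (4/17)·log₂(4/17) + (6/17)·log₂(6/17)]
  = 0.52710 + 0.49117 + 0.53029 = 1.5486 bits

H(Y|X) = Σ_x P(x)·H(Y|X=x):
  X=0: P(X=0) = 7/17, P(Y|X=0) = (2/7, 5/7) → H(Y|X=0) = 0.86312
  X=1: P(X=1) = 4/17, P(Y|X=1) = (1/8, 7/8) → H(Y|X=1) = 0.54356
  X=2: P(X=2) = 6/17, P(Y|X=2) = (2/3, 1/3) → H(Y|X=2) = 0.91830
H(Y|X) = (7/17)·0.86312 + (4/17)·0.54356 + (6/17)·0.91830 = 0.8074 bits

H(X,Y) = -Σ_{x,y} P(x,y) log₂ P(x,y). Per-cell terms -P(x,y)·log₂P(x,y):
  X=0: 0.36323, 0.51927
  X=1: 0.14963, 0.46943
  X=2: 0.49117, 0.36323
Sum of the 6 terms: H(X,Y) = 2.3560 bits

Chain rule check:
  H(X) + H(Y|X) = 1.5486 + 0.8074 = 2.3560 bits
  H(X,Y) = 2.3560 bits
✓ Chain rule verified.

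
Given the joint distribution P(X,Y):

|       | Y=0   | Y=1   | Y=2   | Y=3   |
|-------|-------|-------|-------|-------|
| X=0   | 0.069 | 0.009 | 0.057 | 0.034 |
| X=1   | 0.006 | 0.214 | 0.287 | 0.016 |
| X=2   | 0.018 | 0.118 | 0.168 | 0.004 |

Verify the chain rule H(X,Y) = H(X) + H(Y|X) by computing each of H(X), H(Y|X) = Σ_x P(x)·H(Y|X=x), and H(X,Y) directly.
H(X) = 1.4458 bits, H(Y|X) = 1.3479 bits, H(X,Y) = 2.7937 bits

Marginal of X (row sums):
  P(X=0) = 0.069 + 0.009 + 0.057 + 0.034 = 0.169
  P(X=1) = 0.006 + 0.214 + 0.287 + 0.016 = 0.523
  P(X=2) = 0.018 + 0.118 + 0.168 + 0.004 = 0.308
H(X) = -[0.169·log₂(0.169) + 0.523·log₂(0.523) + 0.308·log₂(0.308)]
  = 0.43347 + 0.48907 + 0.52329 = 1.4458 bits

H(Y|X) = Σ_x P(x)·H(Y|X=x):
  X=0: P(X=0) = 0.169, P(Y|X=0) = (69/169, 9/169, 57/169, 34/169) → H(Y|X=0) = 1.74723
  X=1: P(X=1) = 0.523, P(Y|X=1) = (6/523, 214/523, 287/523, 16/523) → H(Y|X=1) = 1.23045
  X=2: P(X=2) = 0.308, P(Y|X=2) = (9/154, 59/154, 6/11, 1/77) → H(Y|X=2) = 1.32809
H(Y|X) = 0.169·1.74723 + 0.523·1.23045 + 0.308·1.32809 = 1.3479 bits

H(X,Y) = -Σ_{x,y} P(x,y) log₂ P(x,y). Per-cell terms -P(x,y)·log₂P(x,y):
  X=0: 0.26615, 0.06116, 0.23557, 0.16586
  X=1: 0.04428, 0.47600, 0.51685, 0.09545
  X=2: 0.10433, 0.36381, 0.43234, 0.03186
Sum of the 12 terms: H(X,Y) = 2.7937 bits

Chain rule check:
  H(X) + H(Y|X) = 1.4458 + 1.3479 = 2.7937 bits
  H(X,Y) = 2.7937 bits
✓ Chain rule verified.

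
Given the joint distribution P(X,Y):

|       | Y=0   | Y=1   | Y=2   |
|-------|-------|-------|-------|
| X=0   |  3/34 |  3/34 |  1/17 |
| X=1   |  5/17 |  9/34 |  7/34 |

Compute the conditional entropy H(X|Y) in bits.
0.7866 bits

H(X|Y) = H(X,Y) - H(Y)

H(X,Y) = -Σ_{x,y} P(x,y) log₂ P(x,y). Per-cell terms -P(x,y)·log₂P(x,y):
  X=0: 0.30904, 0.30904, 0.24044
  X=1: 0.51927, 0.50758, 0.46943
Sum of the 6 terms: H(X,Y) = 2.3548 bits

Marginal of Y (column sums):
  P(Y=0) = 3/34 + 5/17 = 13/34
  P(Y=1) = 3/34 + 9/34 = 6/17
  P(Y=2) = 1/17 + 7/34 = 9/34
H(Y) = -[(13/34)·log₂(13/34) + (6/17)·log₂(6/17) + (9/34)·log₂(9/34)]
  = 0.53033 + 0.53029 + 0.50758 = 1.5682 bits

H(X|Y) = H(X,Y) - H(Y) = 2.3548 - 1.5682 = 0.7866 bits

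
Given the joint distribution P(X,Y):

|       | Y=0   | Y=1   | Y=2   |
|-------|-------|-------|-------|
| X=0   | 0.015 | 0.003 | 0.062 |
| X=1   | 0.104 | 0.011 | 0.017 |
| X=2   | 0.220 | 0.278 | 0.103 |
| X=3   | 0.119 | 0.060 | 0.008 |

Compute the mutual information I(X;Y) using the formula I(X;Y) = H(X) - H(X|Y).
0.2001 bits

I(X;Y) = H(X) - H(X|Y)

Marginal of X (row sums):
  P(X=0) = 0.015 + 0.003 + 0.062 = 0.080
  P(X=1) = 0.104 + 0.011 + 0.017 = 0.132
  P(X=2) = 0.220 + 0.278 + 0.103 = 0.601
  P(X=3) = 0.119 + 0.060 + 0.008 = 0.187
H(X) = -[0.080·log₂(0.080) + 0.132·log₂(0.132) + 0.601·log₂(0.601) + 0.187·log₂(0.187)]
  = 0.291508 + 0.385624 + 0.441472 + 0.452332 = 1.57094 bits

Marginal of Y (column sums):
  P(Y=0) = 0.015 + 0.104 + 0.220 + 0.119 = 0.458
  P(Y=1) = 0.003 + 0.011 + 0.278 + 0.060 = 0.352
  P(Y=2) = 0.062 + 0.017 + 0.103 + 0.008 = 0.190
H(X|Y) = Σ_y P(y)·H(X|Y=y):
  Y=0: P(Y=0) = 0.458, P(X|Y=0) = (15/458, 52/229, 110/229, 119/458) → H(X|Y=0) = 1.660532
  Y=1: P(Y=1) = 0.352, P(X|Y=1) = (3/352, 1/32, 139/176, 15/88) → H(X|Y=1) = 0.918842
  Y=2: P(Y=2) = 0.190, P(X|Y=2) = (31/95, 17/190, 103/190, 4/95) → H(X|Y=2) = 1.510084
H(X|Y) = 0.458·1.660532 + 0.352·0.918842 + 0.190·1.510084 = 1.37087 bits

I(X;Y) = H(X) - H(X|Y) = 1.57094 - 1.37087 = 0.2001 bits

Cross-check via I(X;Y) = H(X) + H(Y) - H(X,Y): computing H(Y) from the column sums and H(X,Y) from the 12 cells in the same way gives H(Y) = 1.50144 bits and H(X,Y) = 2.87231 bits, so
I(X;Y) = 1.57094 + 1.50144 - 2.87231 = 0.2001 bits ✓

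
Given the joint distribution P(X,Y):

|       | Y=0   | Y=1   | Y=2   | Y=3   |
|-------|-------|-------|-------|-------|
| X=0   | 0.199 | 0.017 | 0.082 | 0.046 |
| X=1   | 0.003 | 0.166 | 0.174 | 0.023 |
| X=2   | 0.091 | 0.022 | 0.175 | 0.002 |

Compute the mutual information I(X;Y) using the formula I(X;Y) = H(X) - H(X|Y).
0.3833 bits

I(X;Y) = H(X) - H(X|Y)

Marginal of X (row sums):
  P(X=0) = 0.199 + 0.017 + 0.082 + 0.046 = 0.344
  P(X=1) = 0.003 + 0.166 + 0.174 + 0.023 = 0.366
  P(X=2) = 0.091 + 0.022 + 0.175 + 0.002 = 0.290
H(X) = -[0.344·log₂(0.344) + 0.366·log₂(0.366) + 0.290·log₂(0.290)]
  = 0.5296 + 0.5307 + 0.5179 = 1.5782 bits

Marginal of Y (column sums):
  P(Y=0) = 0.199 + 0.003 + 0.091 = 0.293
  P(Y=1) = 0.017 + 0.166 + 0.022 = 0.205
  P(Y=2) = 0.082 + 0.174 + 0.175 = 0.431
  P(Y=3) = 0.046 + 0.023 + 0.002 = 0.071
H(X|Y) = Σ_y P(y)·H(X|Y=y):
  Y=0: P(Y=0) = 0.293, P(X|Y=0) = (199/293, 3/293, 91/293) → H(X|Y=0) = 0.9707
  Y=1: P(Y=1) = 0.205, P(X|Y=1) = (17/205, 166/205, 22/205) → H(X|Y=1) = 0.8900
  Y=2: P(Y=2) = 0.431, P(X|Y=2) = (82/431, 174/431, 175/431) → H(X|Y=2) = 1.5117
  Y=3: P(Y=3) = 0.071, P(X|Y=3) = (46/71, 23/71, 2/71) → H(X|Y=3) = 1.0776
H(X|Y) = 0.293·0.9707 + 0.205·0.8900 + 0.431·1.5117 + 0.071·1.0776 = 1.1949 bits

I(X;Y) = H(X) - H(X|Y) = 1.5782 - 1.1949 = 0.3833 bits

Cross-check via I(X;Y) = H(X) + H(Y) - H(X,Y): computing H(Y) from the column sums and H(X,Y) from the 12 cells in the same way gives H(Y) = 1.7819 bits and H(X,Y) = 2.9768 bits, so
I(X;Y) = 1.5782 + 1.7819 - 2.9768 = 0.3833 bits ✓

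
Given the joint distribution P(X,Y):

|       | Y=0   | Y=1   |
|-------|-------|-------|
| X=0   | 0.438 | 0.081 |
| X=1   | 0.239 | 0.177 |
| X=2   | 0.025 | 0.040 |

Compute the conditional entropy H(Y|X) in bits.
0.7961 bits

H(Y|X) = H(X,Y) - H(X)

H(X,Y) = -Σ_{x,y} P(x,y) log₂ P(x,y). Per-cell terms -P(x,y)·log₂P(x,y):
  X=0: 0.5217, 0.2937
  X=1: 0.4935, 0.4422
  X=2: 0.1330, 0.1858
Sum of the 6 terms: H(X,Y) = 2.0699 bits

Marginal of X (row sums):
  P(X=0) = 0.438 + 0.081 = 0.519
  P(X=1) = 0.239 + 0.177 = 0.416
  P(X=2) = 0.025 + 0.040 = 0.065
H(X) = -[0.519·log₂(0.519) + 0.416·log₂(0.416) + 0.065·log₂(0.065)]
  = 0.4911 + 0.5264 + 0.2563 = 1.2738 bits

H(Y|X) = H(X,Y) - H(X) = 2.0699 - 1.2738 = 0.7961 bits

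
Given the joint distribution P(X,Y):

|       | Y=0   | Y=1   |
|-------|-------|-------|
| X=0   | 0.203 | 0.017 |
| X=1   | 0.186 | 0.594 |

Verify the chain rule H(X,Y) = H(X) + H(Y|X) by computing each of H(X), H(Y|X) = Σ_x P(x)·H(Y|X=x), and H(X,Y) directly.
H(X) = 0.7602 bits, H(Y|X) = 0.7045 bits, H(X,Y) = 1.4646 bits

Marginal of X (row sums):
  P(X=0) = 0.203 + 0.017 = 0.220
  P(X=1) = 0.186 + 0.594 = 0.780
H(X) = -[0.220·log₂(0.220) + 0.780·log₂(0.780)]
  = 0.48057 + 0.27959 = 0.7602 bits

H(Y|X) = Σ_x P(x)·H(Y|X=x):
  X=0: P(X=0) = 0.220, P(Y|X=0) = (203/220, 17/220) → H(Y|X=0) = 0.39250
  X=1: P(X=1) = 0.780, P(Y|X=1) = (31/130, 99/130) → H(Y|X=1) = 0.79247
H(Y|X) = 0.220·0.39250 + 0.780·0.79247 = 0.7045 bits

H(X,Y) = -Σ_{x,y} P(x,y) log₂ P(x,y). Per-cell terms -P(x,y)·log₂P(x,y):
  X=0: 0.46699, 0.09993
  X=1: 0.45135, 0.44637
Sum of the 4 terms: H(X,Y) = 1.4646 bits

Chain rule check:
  H(X) + H(Y|X) = 0.7602 + 0.7045 = 1.4647 bits
  H(X,Y) = 1.4646 bits
✓ Chain rule verified (Δ = 0.0001 is 4-dp rounding noise: each of the three values was rounded independently).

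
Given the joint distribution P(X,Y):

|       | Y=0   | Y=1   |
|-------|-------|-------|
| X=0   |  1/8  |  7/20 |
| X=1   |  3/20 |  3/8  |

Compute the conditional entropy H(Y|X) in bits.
0.8481 bits

H(Y|X) = H(X,Y) - H(X)

H(X,Y) = -Σ_{x,y} P(x,y) log₂ P(x,y). Per-cell terms -P(x,y)·log₂P(x,y):
  X=0: 0.37500, 0.53010
  X=1: 0.41054, 0.53064
Sum of the 4 terms: H(X,Y) = 1.8463 bits

Marginal of X (row sums):
  P(X=0) = 1/8 + 7/20 = 19/40
  P(X=1) = 3/20 + 3/8 = 21/40
H(X) = -[(19/40)·log₂(19/40) + (21/40)·log₂(21/40)]
  = 0.51015 + 0.48805 = 0.9982 bits

H(Y|X) = H(X,Y) - H(X) = 1.8463 - 0.9982 = 0.8481 bits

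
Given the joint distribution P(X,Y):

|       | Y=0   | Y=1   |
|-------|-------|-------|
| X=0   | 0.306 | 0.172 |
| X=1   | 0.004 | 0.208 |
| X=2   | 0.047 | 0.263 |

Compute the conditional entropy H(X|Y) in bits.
1.2365 bits

H(X|Y) = H(X,Y) - H(Y)

H(X,Y) = -Σ_{x,y} P(x,y) log₂ P(x,y). Per-cell terms -P(x,y)·log₂P(x,y):
  X=0: 0.52277, 0.43680
  X=1: 0.03186, 0.47119
  X=2: 0.20733, 0.50677
Sum of the 6 terms: H(X,Y) = 2.1767 bits

Marginal of Y (column sums):
  P(Y=0) = 0.306 + 0.004 + 0.047 = 0.357
  P(Y=1) = 0.172 + 0.208 + 0.263 = 0.643
H(Y) = -[0.357·log₂(0.357) + 0.643·log₂(0.643)]
  = 0.53050 + 0.40966 = 0.9402 bits

H(X|Y) = H(X,Y) - H(Y) = 2.1767 - 0.9402 = 1.2365 bits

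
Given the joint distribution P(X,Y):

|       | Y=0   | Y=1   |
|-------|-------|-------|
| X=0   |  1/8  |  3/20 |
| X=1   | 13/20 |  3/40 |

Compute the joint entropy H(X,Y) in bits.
1.4698 bits

H(X,Y) = -Σ_{x,y} P(x,y) log₂ P(x,y). Per-cell terms -P(x,y)·log₂P(x,y):
  X=0: 0.3750, 0.4105
  X=1: 0.4040, 0.2803
Sum of the 4 terms: H(X,Y) = 1.4698 bits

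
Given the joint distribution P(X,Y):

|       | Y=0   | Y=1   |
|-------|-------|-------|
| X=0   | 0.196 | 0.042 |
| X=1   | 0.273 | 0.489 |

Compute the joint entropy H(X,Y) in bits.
1.6689 bits

H(X,Y) = -Σ_{x,y} P(x,y) log₂ P(x,y). Per-cell terms -P(x,y)·log₂P(x,y):
  X=0: 0.4608, 0.1921
  X=1: 0.5113, 0.5047
Sum of the 4 terms: H(X,Y) = 1.6689 bits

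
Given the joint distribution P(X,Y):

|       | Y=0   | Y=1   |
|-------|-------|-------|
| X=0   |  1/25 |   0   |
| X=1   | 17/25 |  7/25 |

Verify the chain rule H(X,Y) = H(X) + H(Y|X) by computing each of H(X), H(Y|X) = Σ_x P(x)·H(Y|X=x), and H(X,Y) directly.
H(X) = 0.2423 bits, H(Y|X) = 0.8360 bits, H(X,Y) = 1.0783 bits

Marginal of X (row sums):
  P(X=0) = 1/25 + 0 = 1/25
  P(X=1) = 17/25 + 7/25 = 24/25
H(X) = -[(1/25)·log₂(1/25) + (24/25)·log₂(24/25)]
  = 0.18575 + 0.05654 = 0.2423 bits

H(Y|X) = Σ_x P(x)·H(Y|X=x):
  X=0: P(X=0) = 1/25, P(Y|X=0) = (1, 0) → H(Y|X=0) = 0.00000
  X=1: P(X=1) = 24/25, P(Y|X=1) = (17/24, 7/24) → H(Y|X=1) = 0.87086
H(Y|X) = (1/25)·0.00000 + (24/25)·0.87086 = 0.8360 bits

H(X,Y) = -Σ_{x,y} P(x,y) log₂ P(x,y). Per-cell terms -P(x,y)·log₂P(x,y):
  X=0: 0.18575, 0.00000
  X=1: 0.37835, 0.51422
  (cells with P = 0 contribute 0)
Sum of the 4 terms: H(X,Y) = 1.0783 bits

Chain rule check:
  H(X) + H(Y|X) = 0.2423 + 0.8360 = 1.0783 bits
  H(X,Y) = 1.0783 bits
✓ Chain rule verified.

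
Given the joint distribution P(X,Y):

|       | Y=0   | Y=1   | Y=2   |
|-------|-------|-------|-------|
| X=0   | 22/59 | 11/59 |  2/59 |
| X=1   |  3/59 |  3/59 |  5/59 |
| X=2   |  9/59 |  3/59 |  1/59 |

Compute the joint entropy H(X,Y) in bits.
2.6188 bits

H(X,Y) = -Σ_{x,y} P(x,y) log₂ P(x,y). Per-cell terms -P(x,y)·log₂P(x,y):
  X=0: 0.5307, 0.4518, 0.1655
  X=1: 0.2185, 0.2185, 0.3018
  X=2: 0.4138, 0.2185, 0.0997
Sum of the 9 terms: H(X,Y) = 2.6188 bits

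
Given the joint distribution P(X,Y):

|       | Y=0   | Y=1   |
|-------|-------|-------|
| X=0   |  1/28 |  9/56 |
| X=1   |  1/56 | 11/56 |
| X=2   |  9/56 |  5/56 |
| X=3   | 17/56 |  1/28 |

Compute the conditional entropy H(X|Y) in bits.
1.5903 bits

H(X|Y) = H(X,Y) - H(Y)

H(X,Y) = -Σ_{x,y} P(x,y) log₂ P(x,y). Per-cell terms -P(x,y)·log₂P(x,y):
  X=0: 0.171691, 0.423873
  X=1: 0.103703, 0.461199
  X=2: 0.423873, 0.311199
  X=3: 0.522110, 0.171691
Sum of the 8 terms: H(X,Y) = 2.58934 bits

Marginal of Y (column sums):
  P(Y=0) = 1/28 + 1/56 + 9/56 + 17/56 = 29/56
  P(Y=1) = 9/56 + 11/56 + 5/56 + 1/28 = 27/56
H(Y) = -[(29/56)·log₂(29/56) + (27/56)·log₂(27/56)]
  = 0.491640 + 0.507440 = 0.99908 bits

H(X|Y) = H(X,Y) - H(Y) = 2.58934 - 0.99908 = 1.5903 bits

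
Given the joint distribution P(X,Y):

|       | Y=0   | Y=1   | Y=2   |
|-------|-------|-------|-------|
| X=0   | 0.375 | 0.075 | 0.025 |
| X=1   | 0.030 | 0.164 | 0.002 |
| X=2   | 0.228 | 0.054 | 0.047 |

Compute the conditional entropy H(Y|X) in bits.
0.9638 bits

H(Y|X) = H(X,Y) - H(X)

H(X,Y) = -Σ_{x,y} P(x,y) log₂ P(x,y). Per-cell terms -P(x,y)·log₂P(x,y):
  X=0: 0.53064, 0.28027, 0.13305
  X=1: 0.15177, 0.42775, 0.01793
  X=2: 0.48630, 0.22739, 0.20733
Sum of the 9 terms: H(X,Y) = 2.4624 bits

Marginal of X (row sums):
  P(X=0) = 0.375 + 0.075 + 0.025 = 0.475
  P(X=1) = 0.030 + 0.164 + 0.002 = 0.196
  P(X=2) = 0.228 + 0.054 + 0.047 = 0.329
H(X) = -[0.475·log₂(0.475) + 0.196·log₂(0.196) + 0.329·log₂(0.329)]
  = 0.51015 + 0.46081 + 0.52766 = 1.4986 bits

H(Y|X) = H(X,Y) - H(X) = 2.4624 - 1.4986 = 0.9638 bits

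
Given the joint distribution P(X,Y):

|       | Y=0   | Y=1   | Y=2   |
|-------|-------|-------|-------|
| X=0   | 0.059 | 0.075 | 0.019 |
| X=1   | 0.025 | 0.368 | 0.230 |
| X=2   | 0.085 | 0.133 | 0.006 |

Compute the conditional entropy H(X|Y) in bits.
1.1203 bits

H(X|Y) = H(X,Y) - H(Y)

H(X,Y) = -Σ_{x,y} P(x,y) log₂ P(x,y). Per-cell terms -P(x,y)·log₂P(x,y):
  X=0: 0.2409, 0.2803, 0.1086
  X=1: 0.1330, 0.5307, 0.4877
  X=2: 0.3023, 0.3871, 0.0443
Sum of the 9 terms: H(X,Y) = 2.5149 bits

Marginal of Y (column sums):
  P(Y=0) = 0.059 + 0.025 + 0.085 = 0.169
  P(Y=1) = 0.075 + 0.368 + 0.133 = 0.576
  P(Y=2) = 0.019 + 0.230 + 0.006 = 0.255
H(Y) = -[0.169·log₂(0.169) + 0.576·log₂(0.576) + 0.255·log₂(0.255)]
  = 0.4335 + 0.4584 + 0.5027 = 1.3946 bits

H(X|Y) = H(X,Y) - H(Y) = 2.5149 - 1.3946 = 1.1203 bits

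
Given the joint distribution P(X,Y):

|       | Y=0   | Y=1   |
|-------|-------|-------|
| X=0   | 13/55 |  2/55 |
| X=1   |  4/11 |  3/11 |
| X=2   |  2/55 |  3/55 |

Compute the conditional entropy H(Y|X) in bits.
0.8697 bits

H(Y|X) = H(X,Y) - H(X)

H(X,Y) = -Σ_{x,y} P(x,y) log₂ P(x,y). Per-cell terms -P(x,y)·log₂P(x,y):
  X=0: 0.49185, 0.17387
  X=1: 0.53070, 0.51122
  X=2: 0.17387, 0.22889
Sum of the 6 terms: H(X,Y) = 2.1104 bits

Marginal of X (row sums):
  P(X=0) = 13/55 + 2/55 = 3/11
  P(X=1) = 4/11 + 3/11 = 7/11
  P(X=2) = 2/55 + 3/55 = 1/11
H(X) = -[(3/11)·log₂(3/11) + (7/11)·log₂(7/11) + (1/11)·log₂(1/11)]
  = 0.51122 + 0.41496 + 0.31449 = 1.2407 bits

H(Y|X) = H(X,Y) - H(X) = 2.1104 - 1.2407 = 0.8697 bits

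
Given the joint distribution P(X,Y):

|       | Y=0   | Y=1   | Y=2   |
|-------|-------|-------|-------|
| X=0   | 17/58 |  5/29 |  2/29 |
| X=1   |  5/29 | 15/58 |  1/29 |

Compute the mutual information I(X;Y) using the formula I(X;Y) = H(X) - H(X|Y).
0.0404 bits

I(X;Y) = H(X) - H(X|Y)

Marginal of X (row sums):
  P(X=0) = 17/58 + 5/29 + 2/29 = 31/58
  P(X=1) = 5/29 + 15/58 + 1/29 = 27/58
H(X) = -[(31/58)·log₂(31/58) + (27/58)·log₂(27/58)]
  = 0.4831 + 0.5135 = 0.9966 bits

Marginal of Y (column sums):
  P(Y=0) = 17/58 + 5/29 = 27/58
  P(Y=1) = 5/29 + 15/58 = 25/58
  P(Y=2) = 2/29 + 1/29 = 3/29
H(X|Y) = Σ_y P(y)·H(X|Y=y):
  Y=0: P(Y=0) = 27/58, P(X|Y=0) = (17/27, 10/27) → H(X|Y=0) = 0.9510
  Y=1: P(Y=1) = 25/58, P(X|Y=1) = (2/5, 3/5) → H(X|Y=1) = 0.9710
  Y=2: P(Y=2) = 3/29, P(X|Y=2) = (2/3, 1/3) → H(X|Y=2) = 0.9183
H(X|Y) = (27/58)·0.9510 + (25/58)·0.9710 + (3/29)·0.9183 = 0.9562 bits

I(X;Y) = H(X) - H(X|Y) = 0.9966 - 0.9562 = 0.0404 bits

Cross-check via I(X;Y) = H(X) + H(Y) - H(X,Y): computing H(Y) from the column sums and H(X,Y) from the 6 cells in the same way gives H(Y) = 1.3754 bits and H(X,Y) = 2.3316 bits, so
I(X;Y) = 0.9966 + 1.3754 - 2.3316 = 0.0404 bits ✓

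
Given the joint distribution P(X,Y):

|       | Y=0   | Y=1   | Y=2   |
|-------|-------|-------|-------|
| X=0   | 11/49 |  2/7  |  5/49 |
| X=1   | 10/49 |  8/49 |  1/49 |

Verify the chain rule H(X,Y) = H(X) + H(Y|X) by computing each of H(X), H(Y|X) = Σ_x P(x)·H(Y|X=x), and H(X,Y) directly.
H(X) = 0.9633 bits, H(Y|X) = 1.3823 bits, H(X,Y) = 2.3456 bits

Marginal of X (row sums):
  P(X=0) = 11/49 + 2/7 + 5/49 = 30/49
  P(X=1) = 10/49 + 8/49 + 1/49 = 19/49
H(X) = -[(30/49)·log₂(30/49) + (19/49)·log₂(19/49)]
  = 0.43336 + 0.52998 = 0.9633 bits

H(Y|X) = Σ_x P(x)·H(Y|X=x):
  X=0: P(X=0) = 30/49, P(Y|X=0) = (11/30, 7/15, 1/6) → H(Y|X=0) = 1.47468
  X=1: P(X=1) = 19/49, P(Y|X=1) = (10/19, 8/19, 1/19) → H(Y|X=1) = 1.23639
H(Y|X) = (30/49)·1.47468 + (19/49)·1.23639 = 1.3823 bits

H(X,Y) = -Σ_{x,y} P(x,y) log₂ P(x,y). Per-cell terms -P(x,y)·log₂P(x,y):
  X=0: 0.48384, 0.51639, 0.33600
  X=1: 0.46791, 0.42689, 0.11459
Sum of the 6 terms: H(X,Y) = 2.3456 bits

Chain rule check:
  H(X) + H(Y|X) = 0.9633 + 1.3823 = 2.3456 bits
  H(X,Y) = 2.3456 bits
✓ Chain rule verified.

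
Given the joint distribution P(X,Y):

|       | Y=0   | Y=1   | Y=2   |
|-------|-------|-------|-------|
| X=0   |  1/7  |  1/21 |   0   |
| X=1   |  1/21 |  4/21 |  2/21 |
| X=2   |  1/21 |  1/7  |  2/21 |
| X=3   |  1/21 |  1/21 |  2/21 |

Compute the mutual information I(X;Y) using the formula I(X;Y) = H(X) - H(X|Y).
0.2399 bits

I(X;Y) = H(X) - H(X|Y)

Marginal of X (row sums):
  P(X=0) = 1/7 + 1/21 + 0 = 4/21
  P(X=1) = 1/21 + 4/21 + 2/21 = 1/3
  P(X=2) = 1/21 + 1/7 + 2/21 = 2/7
  P(X=3) = 1/21 + 1/21 + 2/21 = 4/21
H(X) = -[(4/21)·log₂(4/21) + (1/3)·log₂(1/3) + (2/7)·log₂(2/7) + (4/21)·log₂(4/21)]
  = 0.45568 + 0.52832 + 0.51639 + 0.45568 = 1.95607 bits

Marginal of Y (column sums):
  P(Y=0) = 1/7 + 1/21 + 1/21 + 1/21 = 2/7
  P(Y=1) = 1/21 + 4/21 + 1/7 + 1/21 = 3/7
  P(Y=2) = 0 + 2/21 + 2/21 + 2/21 = 2/7
H(X|Y) = Σ_y P(y)·H(X|Y=y):
  Y=0: P(Y=0) = 2/7, P(X|Y=0) = (1/2, 1/6, 1/6, 1/6) → H(X|Y=0) = 1.79248
  Y=1: P(Y=1) = 3/7, P(X|Y=1) = (1/9, 4/9, 1/3, 1/9) → H(X|Y=1) = 1.75272
  Y=2: P(Y=2) = 2/7, P(X|Y=2) = (0, 1/3, 1/3, 1/3) → H(X|Y=2) = 1.58496
H(X|Y) = (2/7)·1.79248 + (3/7)·1.75272 + (2/7)·1.58496 = 1.71615 bits

I(X;Y) = H(X) - H(X|Y) = 1.95607 - 1.71615 = 0.2399 bits

Cross-check via I(X;Y) = H(X) + H(Y) - H(X,Y): computing H(Y) from the column sums and H(X,Y) from the 12 cells in the same way gives H(Y) = 1.55666 bits and H(X,Y) = 3.27280 bits, so
I(X;Y) = 1.95607 + 1.55666 - 3.27280 = 0.2399 bits ✓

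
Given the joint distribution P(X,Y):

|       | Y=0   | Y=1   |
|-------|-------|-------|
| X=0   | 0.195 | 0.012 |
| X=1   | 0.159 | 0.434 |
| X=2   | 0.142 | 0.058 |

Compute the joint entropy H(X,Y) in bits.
2.1190 bits

H(X,Y) = -Σ_{x,y} P(x,y) log₂ P(x,y). Per-cell terms -P(x,y)·log₂P(x,y):
  X=0: 0.459899, 0.076570
  X=1: 0.421811, 0.522637
  X=2: 0.399877, 0.238253
Sum of the 6 terms: H(X,Y) = 2.1190 bits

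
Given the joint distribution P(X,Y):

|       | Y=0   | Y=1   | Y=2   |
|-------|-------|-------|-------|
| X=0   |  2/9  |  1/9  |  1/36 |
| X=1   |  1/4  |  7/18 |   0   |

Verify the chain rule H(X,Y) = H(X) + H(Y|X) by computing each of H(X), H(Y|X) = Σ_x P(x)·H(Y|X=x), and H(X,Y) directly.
H(X) = 0.9436 bits, H(Y|X) = 1.0643 bits, H(X,Y) = 2.0079 bits

Marginal of X (row sums):
  P(X=0) = 2/9 + 1/9 + 1/36 = 13/36
  P(X=1) = 1/4 + 7/18 + 0 = 23/36
H(X) = -[(13/36)·log₂(13/36) + (23/36)·log₂(23/36)]
  = 0.5306 + 0.4130 = 0.9436 bits

H(Y|X) = Σ_x P(x)·H(Y|X=x):
  X=0: P(X=0) = 13/36, P(Y|X=0) = (8/13, 4/13, 1/13) → H(Y|X=0) = 1.2389
  X=1: P(X=1) = 23/36, P(Y|X=1) = (9/23, 14/23, 0) → H(Y|X=1) = 0.9656
H(Y|X) = (13/36)·1.2389 + (23/36)·0.9656 = 1.0643 bits

H(X,Y) = -Σ_{x,y} P(x,y) log₂ P(x,y). Per-cell terms -P(x,y)·log₂P(x,y):
  X=0: 0.4822, 0.3522, 0.1436
  X=1: 0.5000, 0.5299, 0.0000
  (cells with P = 0 contribute 0)
Sum of the 6 terms: H(X,Y) = 2.0079 bits

Chain rule check:
  H(X) + H(Y|X) = 0.9436 + 1.0643 = 2.0079 bits
  H(X,Y) = 2.0079 bits
✓ Chain rule verified.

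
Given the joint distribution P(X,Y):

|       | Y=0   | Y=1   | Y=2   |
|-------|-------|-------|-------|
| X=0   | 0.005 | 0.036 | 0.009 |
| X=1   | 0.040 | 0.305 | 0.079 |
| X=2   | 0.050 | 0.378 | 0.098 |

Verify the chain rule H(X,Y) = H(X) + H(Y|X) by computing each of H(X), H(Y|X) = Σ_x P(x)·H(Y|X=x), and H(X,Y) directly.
H(X) = 1.2285 bits, H(Y|X) = 1.1161 bits, H(X,Y) = 2.3446 bits

Marginal of X (row sums):
  P(X=0) = 0.005 + 0.036 + 0.009 = 0.050
  P(X=1) = 0.040 + 0.305 + 0.079 = 0.424
  P(X=2) = 0.050 + 0.378 + 0.098 = 0.526
H(X) = -[0.050·log₂(0.050) + 0.424·log₂(0.424) + 0.526·log₂(0.526)]
  = 0.21610 + 0.52485 + 0.48753 = 1.2285 bits

H(Y|X) = Σ_x P(x)·H(Y|X=x):
  X=0: P(X=0) = 0.050, P(Y|X=0) = (1/10, 18/25, 9/50) → H(Y|X=0) = 1.11873
  X=1: P(X=1) = 0.424, P(Y|X=1) = (5/53, 305/424, 79/424) → H(Y|X=1) = 1.11486
  X=2: P(X=2) = 0.526, P(Y|X=2) = (25/263, 189/263, 49/263) → H(Y|X=2) = 1.11694
H(Y|X) = 0.050·1.11873 + 0.424·1.11486 + 0.526·1.11694 = 1.1161 bits

H(X,Y) = -Σ_{x,y} P(x,y) log₂ P(x,y). Per-cell terms -P(x,y)·log₂P(x,y):
  X=0: 0.03822, 0.17265, 0.06116
  X=1: 0.18575, 0.52250, 0.28930
  X=2: 0.21610, 0.53054, 0.32841
Sum of the 9 terms: H(X,Y) = 2.3446 bits

Chain rule check:
  H(X) + H(Y|X) = 1.2285 + 1.1161 = 2.3446 bits
  H(X,Y) = 2.3446 bits
✓ Chain rule verified.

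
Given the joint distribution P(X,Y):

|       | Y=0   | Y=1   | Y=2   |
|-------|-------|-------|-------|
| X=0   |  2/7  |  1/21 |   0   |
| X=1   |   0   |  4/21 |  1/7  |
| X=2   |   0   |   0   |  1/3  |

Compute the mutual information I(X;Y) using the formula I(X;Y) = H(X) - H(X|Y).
0.9934 bits

I(X;Y) = H(X) - H(X|Y)

Marginal of X (row sums):
  P(X=0) = 2/7 + 1/21 + 0 = 1/3
  P(X=1) = 0 + 4/21 + 1/7 = 1/3
  P(X=2) = 0 + 0 + 1/3 = 1/3
H(X) = -[(1/3)·log₂(1/3) + (1/3)·log₂(1/3) + (1/3)·log₂(1/3)]
  = 0.52832 + 0.52832 + 0.52832 = 1.58496 bits

Marginal of Y (column sums):
  P(Y=0) = 2/7 + 0 + 0 = 2/7
  P(Y=1) = 1/21 + 4/21 + 0 = 5/21
  P(Y=2) = 0 + 1/7 + 1/3 = 10/21
H(X|Y) = Σ_y P(y)·H(X|Y=y):
  Y=0: P(Y=0) = 2/7, P(X|Y=0) = (1, 0, 0) → H(X|Y=0) = 0.00000
  Y=1: P(Y=1) = 5/21, P(X|Y=1) = (1/5, 4/5, 0) → H(X|Y=1) = 0.72193
  Y=2: P(Y=2) = 10/21, P(X|Y=2) = (0, 3/10, 7/10) → H(X|Y=2) = 0.88129
H(X|Y) = (2/7)·0.00000 + (5/21)·0.72193 + (10/21)·0.88129 = 0.59155 bits

I(X;Y) = H(X) - H(X|Y) = 1.58496 - 0.59155 = 0.9934 bits

Cross-check via I(X;Y) = H(X) + H(Y) - H(X,Y): computing H(Y) from the column sums and H(X,Y) from the 9 cells in the same way gives H(Y) = 1.51905 bits and H(X,Y) = 2.11060 bits, so
I(X;Y) = 1.58496 + 1.51905 - 2.11060 = 0.9934 bits ✓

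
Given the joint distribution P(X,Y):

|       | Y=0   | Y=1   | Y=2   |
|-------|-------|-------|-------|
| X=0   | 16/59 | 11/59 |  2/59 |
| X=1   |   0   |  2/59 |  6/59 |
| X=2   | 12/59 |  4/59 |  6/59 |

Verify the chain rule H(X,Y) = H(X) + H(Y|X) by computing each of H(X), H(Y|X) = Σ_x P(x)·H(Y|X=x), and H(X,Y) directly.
H(X) = 1.4252 bits, H(Y|X) = 1.2694 bits, H(X,Y) = 2.6946 bits

Marginal of X (row sums):
  P(X=0) = 16/59 + 11/59 + 2/59 = 29/59
  P(X=1) = 0 + 2/59 + 6/59 = 8/59
  P(X=2) = 12/59 + 4/59 + 6/59 = 22/59
H(X) = -[(29/59)·log₂(29/59) + (8/59)·log₂(8/59) + (22/59)·log₂(22/59)]
  = 0.5036 + 0.3909 + 0.5307 = 1.4252 bits

H(Y|X) = Σ_x P(x)·H(Y|X=x):
  X=0: P(X=0) = 29/59, P(Y|X=0) = (16/29, 11/29, 2/29) → H(Y|X=0) = 1.2699
  X=1: P(X=1) = 8/59, P(Y|X=1) = (0, 1/4, 3/4) → H(Y|X=1) = 0.8113
  X=2: P(X=2) = 22/59, P(Y|X=2) = (6/11, 2/11, 3/11) → H(Y|X=2) = 1.4354
H(Y|X) = (29/59)·1.2699 + (8/59)·0.8113 + (22/59)·1.4354 = 1.2694 bits

H(X,Y) = -Σ_{x,y} P(x,y) log₂ P(x,y). Per-cell terms -P(x,y)·log₂P(x,y):
  X=0: 0.5105, 0.4518, 0.1655
  X=1: 0.0000, 0.1655, 0.3354
  X=2: 0.4673, 0.2632, 0.3354
  (cells with P = 0 contribute 0)
Sum of the 9 terms: H(X,Y) = 2.6946 bits

Chain rule check:
  H(X) + H(Y|X) = 1.4252 + 1.2694 = 2.6946 bits
  H(X,Y) = 2.6946 bits
✓ Chain rule verified.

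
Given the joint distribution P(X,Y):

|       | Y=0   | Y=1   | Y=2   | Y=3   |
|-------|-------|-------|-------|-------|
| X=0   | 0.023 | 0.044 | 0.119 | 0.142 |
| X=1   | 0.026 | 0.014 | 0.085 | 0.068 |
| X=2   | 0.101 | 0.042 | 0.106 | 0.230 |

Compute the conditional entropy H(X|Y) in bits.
1.4473 bits

H(X|Y) = H(X,Y) - H(Y)

H(X,Y) = -Σ_{x,y} P(x,y) log₂ P(x,y). Per-cell terms -P(x,y)·log₂P(x,y):
  X=0: 0.125171, 0.198280, 0.365445, 0.399877
  X=1: 0.136899, 0.086218, 0.302293, 0.263726
  X=2: 0.334065, 0.192086, 0.343214, 0.487668
Sum of the 12 terms: H(X,Y) = 3.23494 bits

Marginal of Y (column sums):
  P(Y=0) = 0.023 + 0.026 + 0.101 = 0.150
  P(Y=1) = 0.044 + 0.014 + 0.042 = 0.100
  P(Y=2) = 0.119 + 0.085 + 0.106 = 0.310
  P(Y=3) = 0.142 + 0.068 + 0.230 = 0.440
H(Y) = -[0.150·log₂(0.150) + 0.100·log₂(0.100) + 0.310·log₂(0.310) + 0.440·log₂(0.440)]
  = 0.410545 + 0.332193 + 0.523795 + 0.521147 = 1.78768 bits

H(X|Y) = H(X,Y) - H(Y) = 3.23494 - 1.78768 = 1.4473 bits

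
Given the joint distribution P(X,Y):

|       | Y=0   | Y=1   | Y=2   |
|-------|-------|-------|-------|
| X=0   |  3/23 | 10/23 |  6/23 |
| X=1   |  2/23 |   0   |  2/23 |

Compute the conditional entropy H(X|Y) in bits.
0.4933 bits

H(X|Y) = H(X,Y) - H(Y)

H(X,Y) = -Σ_{x,y} P(x,y) log₂ P(x,y). Per-cell terms -P(x,y)·log₂P(x,y):
  X=0: 0.38330, 0.52245, 0.50572
  X=1: 0.30640, 0.00000, 0.30640
  (cells with P = 0 contribute 0)
Sum of the 6 terms: H(X,Y) = 2.0243 bits

Marginal of Y (column sums):
  P(Y=0) = 3/23 + 2/23 = 5/23
  P(Y=1) = 10/23 + 0 = 10/23
  P(Y=2) = 6/23 + 2/23 = 8/23
H(Y) = -[(5/23)·log₂(5/23) + (10/23)·log₂(10/23) + (8/23)·log₂(8/23)]
  = 0.47862 + 0.52245 + 0.52993 = 1.5310 bits

H(X|Y) = H(X,Y) - H(Y) = 2.0243 - 1.5310 = 0.4933 bits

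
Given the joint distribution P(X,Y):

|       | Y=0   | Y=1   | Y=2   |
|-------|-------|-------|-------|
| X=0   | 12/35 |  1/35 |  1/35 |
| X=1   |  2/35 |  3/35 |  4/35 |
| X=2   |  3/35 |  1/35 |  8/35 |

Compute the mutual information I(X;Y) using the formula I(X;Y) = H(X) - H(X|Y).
0.3429 bits

I(X;Y) = H(X) - H(X|Y)

Marginal of X (row sums):
  P(X=0) = 12/35 + 1/35 + 1/35 = 2/5
  P(X=1) = 2/35 + 3/35 + 4/35 = 9/35
  P(X=2) = 3/35 + 1/35 + 8/35 = 12/35
H(X) = -[(2/5)·log₂(2/5) + (9/35)·log₂(9/35) + (12/35)·log₂(12/35)]
  = 0.52877 + 0.50383 + 0.52948 = 1.5621 bits

Marginal of Y (column sums):
  P(Y=0) = 12/35 + 2/35 + 3/35 = 17/35
  P(Y=1) = 1/35 + 3/35 + 1/35 = 1/7
  P(Y=2) = 1/35 + 4/35 + 8/35 = 13/35
H(X|Y) = Σ_y P(y)·H(X|Y=y):
  Y=0: P(Y=0) = 17/35, P(X|Y=0) = (12/17, 2/17, 3/17) → H(X|Y=0) = 1.15955
  Y=1: P(Y=1) = 1/7, P(X|Y=1) = (1/5, 3/5, 1/5) → H(X|Y=1) = 1.37095
  Y=2: P(Y=2) = 13/35, P(X|Y=2) = (1/13, 4/13, 8/13) → H(X|Y=2) = 1.23890
H(X|Y) = (17/35)·1.15955 + (1/7)·1.37095 + (13/35)·1.23890 = 1.2192 bits

I(X;Y) = H(X) - H(X|Y) = 1.5621 - 1.2192 = 0.3429 bits

Cross-check via I(X;Y) = H(X) + H(Y) - H(X,Y): computing H(Y) from the column sums and H(X,Y) from the 9 cells in the same way gives H(Y) = 1.4378 bits and H(X,Y) = 2.6570 bits, so
I(X;Y) = 1.5621 + 1.4378 - 2.6570 = 0.3429 bits ✓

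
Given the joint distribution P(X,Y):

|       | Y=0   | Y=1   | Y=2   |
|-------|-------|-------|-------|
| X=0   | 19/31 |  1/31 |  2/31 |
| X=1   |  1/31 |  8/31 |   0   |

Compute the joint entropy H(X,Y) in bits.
1.5119 bits

H(X,Y) = -Σ_{x,y} P(x,y) log₂ P(x,y). Per-cell terms -P(x,y)·log₂P(x,y):
  X=0: 0.4329, 0.1598, 0.2551
  X=1: 0.1598, 0.5043, 0.0000
  (cells with P = 0 contribute 0)
Sum of the 6 terms: H(X,Y) = 1.5119 bits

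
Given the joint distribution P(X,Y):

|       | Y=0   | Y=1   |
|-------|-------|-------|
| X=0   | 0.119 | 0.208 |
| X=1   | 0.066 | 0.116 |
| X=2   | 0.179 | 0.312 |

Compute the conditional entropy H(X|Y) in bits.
1.4786 bits

H(X|Y) = H(X,Y) - H(Y)

H(X,Y) = -Σ_{x,y} P(x,y) log₂ P(x,y). Per-cell terms -P(x,y)·log₂P(x,y):
  X=0: 0.365445, 0.471192
  X=1: 0.258812, 0.360505
  X=2: 0.444272, 0.524279
Sum of the 6 terms: H(X,Y) = 2.424505 bits

Marginal of Y (column sums):
  P(Y=0) = 0.119 + 0.066 + 0.179 = 0.364
  P(Y=1) = 0.208 + 0.116 + 0.312 = 0.636
H(Y) = -[0.364·log₂(0.364) + 0.636·log₂(0.636)]
  = 0.530708 + 0.415245 = 0.945953 bits

H(X|Y) = H(X,Y) - H(Y) = 2.424505 - 0.945953 = 1.4786 bits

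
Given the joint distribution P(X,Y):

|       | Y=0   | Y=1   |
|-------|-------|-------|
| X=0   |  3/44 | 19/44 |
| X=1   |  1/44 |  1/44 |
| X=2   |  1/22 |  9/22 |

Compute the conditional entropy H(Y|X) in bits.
0.5460 bits

H(Y|X) = H(X,Y) - H(X)

H(X,Y) = -Σ_{x,y} P(x,y) log₂ P(x,y). Per-cell terms -P(x,y)·log₂P(x,y):
  X=0: 0.2642, 0.5231
  X=1: 0.1241, 0.1241
  X=2: 0.2027, 0.5275
Sum of the 6 terms: H(X,Y) = 1.7657 bits

Marginal of X (row sums):
  P(X=0) = 3/44 + 19/44 = 1/2
  P(X=1) = 1/44 + 1/44 = 1/22
  P(X=2) = 1/22 + 9/22 = 5/11
H(X) = -[(1/2)·log₂(1/2) + (1/22)·log₂(1/22) + (5/11)·log₂(5/11)]
  = 0.5000 + 0.2027 + 0.5170 = 1.2197 bits

H(Y|X) = H(X,Y) - H(X) = 1.7657 - 1.2197 = 0.5460 bits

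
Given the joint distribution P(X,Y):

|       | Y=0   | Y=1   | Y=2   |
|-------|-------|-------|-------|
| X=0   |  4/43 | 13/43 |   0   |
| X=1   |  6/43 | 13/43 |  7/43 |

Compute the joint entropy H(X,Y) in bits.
2.1850 bits

H(X,Y) = -Σ_{x,y} P(x,y) log₂ P(x,y). Per-cell terms -P(x,y)·log₂P(x,y):
  X=0: 0.31872, 0.52176, 0.00000
  X=1: 0.39646, 0.52176, 0.42633
  (cells with P = 0 contribute 0)
Sum of the 6 terms: H(X,Y) = 2.1850 bits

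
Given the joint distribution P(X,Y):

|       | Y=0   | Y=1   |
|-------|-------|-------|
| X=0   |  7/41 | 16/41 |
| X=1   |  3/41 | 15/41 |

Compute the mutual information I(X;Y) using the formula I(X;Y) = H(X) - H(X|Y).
0.0188 bits

I(X;Y) = H(X) - H(X|Y)

Marginal of X (row sums):
  P(X=0) = 7/41 + 16/41 = 23/41
  P(X=1) = 3/41 + 15/41 = 18/41
H(X) = -[(23/41)·log₂(23/41) + (18/41)·log₂(18/41)]
  = 0.46785 + 0.52140 = 0.98925 bits

Marginal of Y (column sums):
  P(Y=0) = 7/41 + 3/41 = 10/41
  P(Y=1) = 16/41 + 15/41 = 31/41
H(X|Y) = Σ_y P(y)·H(X|Y=y):
  Y=0: P(Y=0) = 10/41, P(X|Y=0) = (7/10, 3/10) → H(X|Y=0) = 0.88129
  Y=1: P(Y=1) = 31/41, P(X|Y=1) = (16/31, 15/31) → H(X|Y=1) = 0.99925
H(X|Y) = (10/41)·0.88129 + (31/41)·0.99925 = 0.97048 bits

I(X;Y) = H(X) - H(X|Y) = 0.98925 - 0.97048 = 0.0188 bits

Cross-check via I(X;Y) = H(X) + H(Y) - H(X,Y): computing H(Y) from the column sums and H(X,Y) from the 4 cells in the same way gives H(Y) = 0.80147 bits and H(X,Y) = 1.77195 bits, so
I(X;Y) = 0.98925 + 0.80147 - 1.77195 = 0.0188 bits ✓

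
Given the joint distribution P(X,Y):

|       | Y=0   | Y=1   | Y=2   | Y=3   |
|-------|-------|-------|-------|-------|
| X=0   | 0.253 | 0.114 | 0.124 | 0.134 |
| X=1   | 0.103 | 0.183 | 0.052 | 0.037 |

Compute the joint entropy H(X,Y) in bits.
2.8047 bits

H(X,Y) = -Σ_{x,y} P(x,y) log₂ P(x,y). Per-cell terms -P(x,y)·log₂P(x,y):
  X=0: 0.5016, 0.3571, 0.3734, 0.3886
  X=1: 0.3378, 0.4484, 0.2218, 0.1760
Sum of the 8 terms: H(X,Y) = 2.8047 bits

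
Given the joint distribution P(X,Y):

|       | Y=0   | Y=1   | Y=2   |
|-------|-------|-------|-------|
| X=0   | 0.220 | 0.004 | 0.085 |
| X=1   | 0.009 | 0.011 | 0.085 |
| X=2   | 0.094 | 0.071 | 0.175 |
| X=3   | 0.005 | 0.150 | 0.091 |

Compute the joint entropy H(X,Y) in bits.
3.0448 bits

H(X,Y) = -Σ_{x,y} P(x,y) log₂ P(x,y). Per-cell terms -P(x,y)·log₂P(x,y):
  X=0: 0.48057, 0.03186, 0.30229
  X=1: 0.06116, 0.07157, 0.30229
  X=2: 0.32065, 0.27094, 0.44005
  X=3: 0.03822, 0.41054, 0.31468
Sum of the 12 terms: H(X,Y) = 3.0448 bits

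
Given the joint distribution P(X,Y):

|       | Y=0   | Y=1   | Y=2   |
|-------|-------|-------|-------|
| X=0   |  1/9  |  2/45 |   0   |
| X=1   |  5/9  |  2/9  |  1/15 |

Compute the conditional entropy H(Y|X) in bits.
1.1421 bits

H(Y|X) = H(X,Y) - H(X)

H(X,Y) = -Σ_{x,y} P(x,y) log₂ P(x,y). Per-cell terms -P(x,y)·log₂P(x,y):
  X=0: 0.35221, 0.19964, 0.00000
  X=1: 0.47111, 0.48221, 0.26046
  (cells with P = 0 contribute 0)
Sum of the 6 terms: H(X,Y) = 1.76563 bits

Marginal of X (row sums):
  P(X=0) = 1/9 + 2/45 + 0 = 7/45
  P(X=1) = 5/9 + 2/9 + 1/15 = 38/45
H(X) = -[(7/45)·log₂(7/45) + (38/45)·log₂(38/45)]
  = 0.41759 + 0.20598 = 0.62357 bits

H(Y|X) = H(X,Y) - H(X) = 1.76563 - 0.62357 = 1.1421 bits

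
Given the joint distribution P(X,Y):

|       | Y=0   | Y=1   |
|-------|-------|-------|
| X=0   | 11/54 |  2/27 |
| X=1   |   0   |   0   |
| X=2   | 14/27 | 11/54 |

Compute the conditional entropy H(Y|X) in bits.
0.8522 bits

H(Y|X) = H(X,Y) - H(X)

H(X,Y) = -Σ_{x,y} P(x,y) log₂ P(x,y). Per-cell terms -P(x,y)·log₂P(x,y):
  X=0: 0.4676, 0.2781
  X=1: 0.0000, 0.0000
  X=2: 0.4913, 0.4676
  (cells with P = 0 contribute 0)
Sum of the 6 terms: H(X,Y) = 1.7046 bits

Marginal of X (row sums):
  P(X=0) = 11/54 + 2/27 = 5/18
  P(X=1) = 0 + 0 = 0
  P(X=2) = 14/27 + 11/54 = 13/18
H(X) = -[(5/18)·log₂(5/18) + (13/18)·log₂(13/18)]   (outcomes with P = 0 contribute 0)
  = 0.5133 + 0.3391 = 0.8524 bits

H(Y|X) = H(X,Y) - H(X) = 1.7046 - 0.8524 = 0.8522 bits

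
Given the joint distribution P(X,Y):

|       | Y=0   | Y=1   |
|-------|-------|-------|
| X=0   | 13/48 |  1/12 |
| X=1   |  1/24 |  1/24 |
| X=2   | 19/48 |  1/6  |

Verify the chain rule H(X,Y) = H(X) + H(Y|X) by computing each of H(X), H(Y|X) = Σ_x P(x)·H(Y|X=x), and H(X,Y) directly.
H(X) = 1.2960 bits, H(Y|X) = 0.8553 bits, H(X,Y) = 2.1513 bits

Marginal of X (row sums):
  P(X=0) = 13/48 + 1/12 = 17/48
  P(X=1) = 1/24 + 1/24 = 1/12
  P(X=2) = 19/48 + 1/6 = 9/16
H(X) = -[(17/48)·log₂(17/48) + (1/12)·log₂(1/12) + (9/16)·log₂(9/16)]
  = 0.53036 + 0.29875 + 0.46692 = 1.2960 bits

H(Y|X) = Σ_x P(x)·H(Y|X=x):
  X=0: P(X=0) = 17/48, P(Y|X=0) = (13/17, 4/17) → H(Y|X=0) = 0.78713
  X=1: P(X=1) = 1/12, P(Y|X=1) = (1/2, 1/2) → H(Y|X=1) = 1.00000
  X=2: P(X=2) = 9/16, P(Y|X=2) = (19/27, 8/27) → H(Y|X=2) = 0.87672
H(Y|X) = (17/48)·0.78713 + (1/12)·1.00000 + (9/16)·0.87672 = 0.8553 bits

H(X,Y) = -Σ_{x,y} P(x,y) log₂ P(x,y). Per-cell terms -P(x,y)·log₂P(x,y):
  X=0: 0.51039, 0.29875
  X=1: 0.19104, 0.19104
  X=2: 0.52924, 0.43083
Sum of the 6 terms: H(X,Y) = 2.1513 bits

Chain rule check:
  H(X) + H(Y|X) = 1.2960 + 0.8553 = 2.1513 bits
  H(X,Y) = 2.1513 bits
✓ Chain rule verified.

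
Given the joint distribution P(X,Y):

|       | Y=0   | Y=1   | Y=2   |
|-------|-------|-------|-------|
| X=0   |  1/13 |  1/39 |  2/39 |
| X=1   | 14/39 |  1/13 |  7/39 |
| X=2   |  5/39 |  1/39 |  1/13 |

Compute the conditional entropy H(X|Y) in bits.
1.3310 bits

H(X|Y) = H(X,Y) - H(Y)

H(X,Y) = -Σ_{x,y} P(x,y) log₂ P(x,y). Per-cell terms -P(x,y)·log₂P(x,y):
  X=0: 0.284649, 0.135523, 0.219764
  X=1: 0.530581, 0.284649, 0.444778
  X=2: 0.379933, 0.135523, 0.284649
Sum of the 9 terms: H(X,Y) = 2.70005 bits

Marginal of Y (column sums):
  P(Y=0) = 1/13 + 14/39 + 5/39 = 22/39
  P(Y=1) = 1/39 + 1/13 + 1/39 = 5/39
  P(Y=2) = 2/39 + 7/39 + 1/13 = 4/13
H(Y) = -[(22/39)·log₂(22/39) + (5/39)·log₂(5/39) + (4/13)·log₂(4/13)]
  = 0.465932 + 0.379933 + 0.523212 = 1.36908 bits

H(X|Y) = H(X,Y) - H(Y) = 2.70005 - 1.36908 = 1.3310 bits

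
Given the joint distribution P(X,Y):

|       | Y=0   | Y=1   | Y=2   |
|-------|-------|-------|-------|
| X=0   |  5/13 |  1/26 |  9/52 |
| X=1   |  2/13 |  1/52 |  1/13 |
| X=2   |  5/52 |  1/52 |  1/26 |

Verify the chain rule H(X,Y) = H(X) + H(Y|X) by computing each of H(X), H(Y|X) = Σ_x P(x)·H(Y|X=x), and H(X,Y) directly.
H(X) = 1.3603 bits, H(Y|X) = 1.2136 bits, H(X,Y) = 2.5739 bits

Marginal of X (row sums):
  P(X=0) = 5/13 + 1/26 + 9/52 = 31/52
  P(X=1) = 2/13 + 1/52 + 1/13 = 1/4
  P(X=2) = 5/52 + 1/52 + 1/26 = 2/13
H(X) = -[(31/52)·log₂(31/52) + (1/4)·log₂(1/4) + (2/13)·log₂(2/13)]
  = 0.444876 + 0.500000 + 0.415452 = 1.3603 bits

H(Y|X) = Σ_x P(x)·H(Y|X=x):
  X=0: P(X=0) = 31/52, P(Y|X=0) = (20/31, 2/31, 9/31) → H(Y|X=0) = 1.181039
  X=1: P(X=1) = 1/4, P(Y|X=1) = (8/13, 1/13, 4/13) → H(Y|X=1) = 1.238901
  X=2: P(X=2) = 2/13, P(Y|X=2) = (5/8, 1/8, 1/4) → H(Y|X=2) = 1.298795
H(Y|X) = (31/52)·1.181039 + (1/4)·1.238901 + (2/13)·1.298795 = 1.2136 bits

H(X,Y) = -Σ_{x,y} P(x,y) log₂ P(x,y). Per-cell terms -P(x,y)·log₂P(x,y):
  X=0: 0.530197, 0.180786, 0.437974
  X=1: 0.415452, 0.109624, 0.284649
  X=2: 0.324857, 0.109624, 0.180786
Sum of the 9 terms: H(X,Y) = 2.5739 bits

Chain rule check:
  H(X) + H(Y|X) = 1.3603 + 1.2136 = 2.5739 bits
  H(X,Y) = 2.5739 bits
✓ Chain rule verified.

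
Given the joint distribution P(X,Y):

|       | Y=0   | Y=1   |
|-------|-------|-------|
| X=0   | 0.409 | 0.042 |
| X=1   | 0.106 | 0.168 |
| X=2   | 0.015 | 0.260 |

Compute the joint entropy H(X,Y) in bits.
2.0914 bits

H(X,Y) = -Σ_{x,y} P(x,y) log₂ P(x,y). Per-cell terms -P(x,y)·log₂P(x,y):
  X=0: 0.527539, 0.192086
  X=1: 0.343214, 0.432342
  X=2: 0.090883, 0.505288
Sum of the 6 terms: H(X,Y) = 2.0914 bits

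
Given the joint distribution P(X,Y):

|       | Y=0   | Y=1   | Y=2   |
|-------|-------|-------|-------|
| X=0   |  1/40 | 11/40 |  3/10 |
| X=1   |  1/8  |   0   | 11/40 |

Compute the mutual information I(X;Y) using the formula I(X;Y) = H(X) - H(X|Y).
0.2992 bits

I(X;Y) = H(X) - H(X|Y)

Marginal of X (row sums):
  P(X=0) = 1/40 + 11/40 + 3/10 = 3/5
  P(X=1) = 1/8 + 0 + 11/40 = 2/5
H(X) = -[(3/5)·log₂(3/5) + (2/5)·log₂(2/5)]
  = 0.44218 + 0.52877 = 0.97095 bits

Marginal of Y (column sums):
  P(Y=0) = 1/40 + 1/8 = 3/20
  P(Y=1) = 11/40 + 0 = 11/40
  P(Y=2) = 3/10 + 11/40 = 23/40
H(X|Y) = Σ_y P(y)·H(X|Y=y):
  Y=0: P(Y=0) = 3/20, P(X|Y=0) = (1/6, 5/6) → H(X|Y=0) = 0.65002
  Y=1: P(Y=1) = 11/40, P(X|Y=1) = (1, 0) → H(X|Y=1) = 0.00000
  Y=2: P(Y=2) = 23/40, P(X|Y=2) = (12/23, 11/23) → H(X|Y=2) = 0.99864
H(X|Y) = (3/20)·0.65002 + (11/40)·0.00000 + (23/40)·0.99864 = 0.67172 bits

I(X;Y) = H(X) - H(X|Y) = 0.97095 - 0.67172 = 0.2992 bits

Cross-check via I(X;Y) = H(X) + H(Y) - H(X,Y): computing H(Y) from the column sums and H(X,Y) from the 6 cells in the same way gives H(Y) = 1.38179 bits and H(X,Y) = 2.05351 bits, so
I(X;Y) = 0.97095 + 1.38179 - 2.05351 = 0.2992 bits ✓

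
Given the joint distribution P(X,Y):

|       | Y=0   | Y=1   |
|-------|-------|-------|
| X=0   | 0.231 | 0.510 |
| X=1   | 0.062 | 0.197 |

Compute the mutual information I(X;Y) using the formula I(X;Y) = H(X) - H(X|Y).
0.0036 bits

I(X;Y) = H(X) - H(X|Y)

Marginal of X (row sums):
  P(X=0) = 0.231 + 0.510 = 0.741
  P(X=1) = 0.062 + 0.197 = 0.259
H(X) = -[0.741·log₂(0.741) + 0.259·log₂(0.259)]
  = 0.3204 + 0.5048 = 0.8252 bits

Marginal of Y (column sums):
  P(Y=0) = 0.231 + 0.062 = 0.293
  P(Y=1) = 0.510 + 0.197 = 0.707
H(X|Y) = Σ_y P(y)·H(X|Y=y):
  Y=0: P(Y=0) = 0.293, P(X|Y=0) = (231/293, 62/293) → H(X|Y=0) = 0.7445
  Y=1: P(Y=1) = 0.707, P(X|Y=1) = (510/707, 197/707) → H(X|Y=1) = 0.8536
H(X|Y) = 0.293·0.7445 + 0.707·0.8536 = 0.8216 bits

I(X;Y) = H(X) - H(X|Y) = 0.8252 - 0.8216 = 0.0036 bits

Cross-check via I(X;Y) = H(X) + H(Y) - H(X,Y): computing H(Y) from the column sums and H(X,Y) from the 4 cells in the same way gives H(Y) = 0.8726 bits and H(X,Y) = 1.6942 bits, so
I(X;Y) = 0.8252 + 0.8726 - 1.6942 = 0.0036 bits ✓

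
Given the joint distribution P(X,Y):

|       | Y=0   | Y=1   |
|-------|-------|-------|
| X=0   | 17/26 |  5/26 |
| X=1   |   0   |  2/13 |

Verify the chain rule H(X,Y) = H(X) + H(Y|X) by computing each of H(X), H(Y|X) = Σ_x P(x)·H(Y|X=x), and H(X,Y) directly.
H(X) = 0.6194 bits, H(Y|X) = 0.6543 bits, H(X,Y) = 1.2737 bits

Marginal of X (row sums):
  P(X=0) = 17/26 + 5/26 = 11/13
  P(X=1) = 0 + 2/13 = 2/13
H(X) = -[(11/13)·log₂(11/13) + (2/13)·log₂(2/13)]
  = 0.203930 + 0.415452 = 0.6194 bits

H(Y|X) = Σ_x P(x)·H(Y|X=x):
  X=0: P(X=0) = 11/13, P(Y|X=0) = (17/22, 5/22) → H(Y|X=0) = 0.773227
  X=1: P(X=1) = 2/13, P(Y|X=1) = (0, 1) → H(Y|X=1) = 0.000000
H(Y|X) = (11/13)·0.773227 + (2/13)·0.000000 = 0.6543 bits

H(X,Y) = -Σ_{x,y} P(x,y) log₂ P(x,y). Per-cell terms -P(x,y)·log₂P(x,y):
  X=0: 0.400793, 0.457406
  X=1: 0.000000, 0.415452
  (cells with P = 0 contribute 0)
Sum of the 4 terms: H(X,Y) = 1.2737 bits

Chain rule check:
  H(X) + H(Y|X) = 0.6194 + 0.6543 = 1.2737 bits
  H(X,Y) = 1.2737 bits
✓ Chain rule verified.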